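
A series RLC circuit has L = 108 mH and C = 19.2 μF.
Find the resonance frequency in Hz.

Step 1 — Resonance condition Im(Z)=0 gives ω₀ = 1/√(LC).
Step 2 — ω₀ = 1/√(0.108·1.92e-05) = 694.4 rad/s.
Step 3 — f₀ = ω₀/(2π) = 110.5 Hz.

f₀ = 110.5 Hz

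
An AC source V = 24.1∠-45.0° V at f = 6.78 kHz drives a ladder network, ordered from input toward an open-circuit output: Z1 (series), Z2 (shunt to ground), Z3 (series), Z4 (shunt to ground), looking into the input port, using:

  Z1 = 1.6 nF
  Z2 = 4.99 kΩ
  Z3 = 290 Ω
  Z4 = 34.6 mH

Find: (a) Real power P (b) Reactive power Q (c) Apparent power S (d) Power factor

Step 1 — Angular frequency: ω = 2π·f = 2π·6780 = 4.26e+04 rad/s.
Step 2 — Component impedances:
  Z1: Z = 1/(jωC) = -j/(ω·C) = 0 - j1.467e+04 Ω
  Z2: Z = R = 4990 Ω
  Z3: Z = R = 290 Ω
  Z4: Z = jωL = j·4.26e+04·0.0346 = 0 + j1474 Ω
Step 3 — Ladder network (open output): work backward from the far end, alternating series and parallel combinations. Z_in = 615 - j1.345e+04 Ω = 1.346e+04∠-87.4° Ω.
Step 4 — Source phasor: V = 24.1∠-45.0° V = 17.04 - j17.04 V.
Step 5 — Current: I = V / Z = 0.001322 + j0.001207 A = 0.00179∠42.4° A.
Step 6 — Complex power: S = V·I* = 0.00197 - j0.04309 VA.
Step 7 — Real power: P = Re(S) = 0.00197 W.
Step 8 — Reactive power: Q = Im(S) = -0.04309 VAR.
Step 9 — Apparent power: |S| = 0.04314 VA.
Step 10 — Power factor: PF = P/|S| = 0.04568 (leading).

(a) P = 0.00197 W  (b) Q = -0.04309 VAR  (c) S = 0.04314 VA  (d) PF = 0.04568 (leading)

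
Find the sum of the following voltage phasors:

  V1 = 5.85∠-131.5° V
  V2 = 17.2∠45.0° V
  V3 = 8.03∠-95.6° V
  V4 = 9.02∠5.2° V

Step 1 — Convert each phasor to rectangular form:
  V1 = 5.85·(cos(-131.5°) + j·sin(-131.5°)) = -3.876 - j4.381 V
  V2 = 17.2·(cos(45.0°) + j·sin(45.0°)) = 12.16 + j12.16 V
  V3 = 8.03·(cos(-95.6°) + j·sin(-95.6°)) = -0.7836 - j7.992 V
  V4 = 9.02·(cos(5.2°) + j·sin(5.2°)) = 8.983 + j0.8175 V
Step 2 — Sum components: V_total = 16.49 + j0.6067 V.
Step 3 — Convert to polar: |V_total| = 16.5 V, ∠V_total = 2.1°.

V_total = 16.5∠2.1° V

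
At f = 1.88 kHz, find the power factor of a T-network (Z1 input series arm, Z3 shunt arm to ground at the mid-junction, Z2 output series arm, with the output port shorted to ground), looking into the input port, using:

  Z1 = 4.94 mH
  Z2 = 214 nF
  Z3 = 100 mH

Step 1 — Angular frequency: ω = 2π·f = 2π·1880 = 1.181e+04 rad/s.
Step 2 — Component impedances:
  Z1: Z = jωL = j·1.181e+04·0.00494 = 0 + j58.35 Ω
  Z2: Z = 1/(jωC) = -j/(ω·C) = 0 - j395.6 Ω
  Z3: Z = jωL = j·1.181e+04·0.1 = 0 + j1181 Ω
Step 3 — With the output port shorted to ground, the output series arm Z2 runs from the junction to ground; the shunt arm Z3 also runs from the junction to ground. They appear in parallel: Z3 || Z2 = 0 - j594.8 Ω.
Step 4 — Series with input arm Z1: Z_in = Z1 + (Z3 || Z2) = 0 - j536.4 Ω = 536.4∠-90.0° Ω.
Step 5 — Power factor: PF = cos(φ) = Re(Z)/|Z| = 0/536.4 = 0.
Step 6 — Type: Im(Z) = -536.4 ⇒ leading (phase φ = -90.0°).

PF = 0 (leading, φ = -90.0°)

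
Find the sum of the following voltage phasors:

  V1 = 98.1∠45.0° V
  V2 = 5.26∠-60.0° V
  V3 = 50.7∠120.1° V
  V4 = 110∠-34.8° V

Step 1 — Convert each phasor to rectangular form:
  V1 = 98.1·(cos(45.0°) + j·sin(45.0°)) = 69.37 + j69.37 V
  V2 = 5.26·(cos(-60.0°) + j·sin(-60.0°)) = 2.63 - j4.555 V
  V3 = 50.7·(cos(120.1°) + j·sin(120.1°)) = -25.43 + j43.86 V
  V4 = 110·(cos(-34.8°) + j·sin(-34.8°)) = 90.33 - j62.78 V
Step 2 — Sum components: V_total = 136.9 + j45.9 V.
Step 3 — Convert to polar: |V_total| = 144.4 V, ∠V_total = 18.5°.

V_total = 144.4∠18.5° V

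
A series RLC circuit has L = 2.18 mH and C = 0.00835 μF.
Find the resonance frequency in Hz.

Step 1 — Resonance condition Im(Z)=0 gives ω₀ = 1/√(LC).
Step 2 — ω₀ = 1/√(0.00218·8.35e-09) = 2.344e+05 rad/s.
Step 3 — f₀ = ω₀/(2π) = 3.73e+04 Hz.

f₀ = 3.73e+04 Hz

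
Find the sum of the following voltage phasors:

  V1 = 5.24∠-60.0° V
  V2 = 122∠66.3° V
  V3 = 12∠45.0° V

Step 1 — Convert each phasor to rectangular form:
  V1 = 5.24·(cos(-60.0°) + j·sin(-60.0°)) = 2.62 - j4.538 V
  V2 = 122·(cos(66.3°) + j·sin(66.3°)) = 49.04 + j111.7 V
  V3 = 12·(cos(45.0°) + j·sin(45.0°)) = 8.485 + j8.485 V
Step 2 — Sum components: V_total = 60.14 + j115.7 V.
Step 3 — Convert to polar: |V_total| = 130.4 V, ∠V_total = 62.5°.

V_total = 130.4∠62.5° V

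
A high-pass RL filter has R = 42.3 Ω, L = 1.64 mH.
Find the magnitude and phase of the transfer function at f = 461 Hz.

Step 1 — Angular frequency: ω = 2π·461 = 2897 rad/s.
Step 2 — Transfer function: H(jω) = jωL/(R + jωL).
Step 3 — Numerator jωL = j·4.75; denominator R + jωL = 42.3 + j4.75.
Step 4 — H = 0.01245 + j0.1109.
Step 5 — Magnitude: |H| = 0.1116 (-19.0 dB); phase: φ = 83.6°.

|H| = 0.1116 (-19.0 dB), φ = 83.6°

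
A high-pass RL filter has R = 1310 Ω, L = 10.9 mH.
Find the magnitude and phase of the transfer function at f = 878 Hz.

Step 1 — Angular frequency: ω = 2π·878 = 5517 rad/s.
Step 2 — Transfer function: H(jω) = jωL/(R + jωL).
Step 3 — Numerator jωL = j·60.13; denominator R + jωL = 1310 + j60.13.
Step 4 — H = 0.002103 + j0.04581.
Step 5 — Magnitude: |H| = 0.04585 (-26.8 dB); phase: φ = 87.4°.

|H| = 0.04585 (-26.8 dB), φ = 87.4°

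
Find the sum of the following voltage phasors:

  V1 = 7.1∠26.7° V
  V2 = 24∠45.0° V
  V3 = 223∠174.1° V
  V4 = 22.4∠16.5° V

Step 1 — Convert each phasor to rectangular form:
  V1 = 7.1·(cos(26.7°) + j·sin(26.7°)) = 6.343 + j3.19 V
  V2 = 24·(cos(45.0°) + j·sin(45.0°)) = 16.97 + j16.97 V
  V3 = 223·(cos(174.1°) + j·sin(174.1°)) = -221.8 + j22.92 V
  V4 = 22.4·(cos(16.5°) + j·sin(16.5°)) = 21.48 + j6.362 V
Step 2 — Sum components: V_total = -177 + j49.45 V.
Step 3 — Convert to polar: |V_total| = 183.8 V, ∠V_total = 164.4°.

V_total = 183.8∠164.4° V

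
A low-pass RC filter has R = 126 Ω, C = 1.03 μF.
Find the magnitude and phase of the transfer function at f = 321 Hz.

Step 1 — Angular frequency: ω = 2π·321 = 2017 rad/s.
Step 2 — Transfer function: H(jω) = 1/(1 + jωRC).
Step 3 — Denominator: 1 + jωRC = 1 + j·2017·126·1.03e-06 = 1 + j0.2618.
Step 4 — H = 0.9359 - j0.245.
Step 5 — Magnitude: |H| = 0.9674 (-0.3 dB); phase: φ = -14.7°.

|H| = 0.9674 (-0.3 dB), φ = -14.7°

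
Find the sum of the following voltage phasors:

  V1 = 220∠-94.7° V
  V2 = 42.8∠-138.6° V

Step 1 — Convert each phasor to rectangular form:
  V1 = 220·(cos(-94.7°) + j·sin(-94.7°)) = -18.03 - j219.3 V
  V2 = 42.8·(cos(-138.6°) + j·sin(-138.6°)) = -32.1 - j28.3 V
Step 2 — Sum components: V_total = -50.13 - j247.6 V.
Step 3 — Convert to polar: |V_total| = 252.6 V, ∠V_total = -101.4°.

V_total = 252.6∠-101.4° V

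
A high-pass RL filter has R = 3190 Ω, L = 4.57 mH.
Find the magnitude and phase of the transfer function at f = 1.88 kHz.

Step 1 — Angular frequency: ω = 2π·1880 = 1.181e+04 rad/s.
Step 2 — Transfer function: H(jω) = jωL/(R + jωL).
Step 3 — Numerator jωL = j·53.98; denominator R + jωL = 3190 + j53.98.
Step 4 — H = 0.0002863 + j0.01692.
Step 5 — Magnitude: |H| = 0.01692 (-35.4 dB); phase: φ = 89.0°.

|H| = 0.01692 (-35.4 dB), φ = 89.0°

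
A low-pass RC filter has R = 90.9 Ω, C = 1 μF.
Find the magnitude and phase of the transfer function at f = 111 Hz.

Step 1 — Angular frequency: ω = 2π·111 = 697.4 rad/s.
Step 2 — Transfer function: H(jω) = 1/(1 + jωRC).
Step 3 — Denominator: 1 + jωRC = 1 + j·697.4·90.9·1e-06 = 1 + j0.0634.
Step 4 — H = 0.996 - j0.06314.
Step 5 — Magnitude: |H| = 0.998 (-0.0 dB); phase: φ = -3.6°.

|H| = 0.998 (-0.0 dB), φ = -3.6°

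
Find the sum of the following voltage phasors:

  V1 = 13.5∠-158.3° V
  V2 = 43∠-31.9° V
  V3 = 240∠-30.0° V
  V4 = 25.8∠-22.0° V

Step 1 — Convert each phasor to rectangular form:
  V1 = 13.5·(cos(-158.3°) + j·sin(-158.3°)) = -12.54 - j4.992 V
  V2 = 43·(cos(-31.9°) + j·sin(-31.9°)) = 36.51 - j22.72 V
  V3 = 240·(cos(-30.0°) + j·sin(-30.0°)) = 207.8 - j120 V
  V4 = 25.8·(cos(-22.0°) + j·sin(-22.0°)) = 23.92 - j9.665 V
Step 2 — Sum components: V_total = 255.7 - j157.4 V.
Step 3 — Convert to polar: |V_total| = 300.3 V, ∠V_total = -31.6°.

V_total = 300.3∠-31.6° V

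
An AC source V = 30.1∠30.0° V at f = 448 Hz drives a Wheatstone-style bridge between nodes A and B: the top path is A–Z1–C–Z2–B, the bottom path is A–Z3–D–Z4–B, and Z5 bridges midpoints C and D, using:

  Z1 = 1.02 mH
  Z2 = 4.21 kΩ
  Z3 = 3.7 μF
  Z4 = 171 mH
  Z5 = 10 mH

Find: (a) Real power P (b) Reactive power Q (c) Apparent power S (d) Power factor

Step 1 — Angular frequency: ω = 2π·f = 2π·448 = 2815 rad/s.
Step 2 — Component impedances:
  Z1: Z = jωL = j·2815·0.00102 = 0 + j2.871 Ω
  Z2: Z = R = 4210 Ω
  Z3: Z = 1/(jωC) = -j/(ω·C) = 0 - j96.02 Ω
  Z4: Z = jωL = j·2815·0.171 = 0 + j481.3 Ω
  Z5: Z = jωL = j·2815·0.01 = 0 + j28.15 Ω
Step 3 — Bridge requires nodal analysis (the Z5 bridge couples midpoints C and D, so the two paths cannot be reduced to a simple series/parallel combination). Setting node B to ground and injecting 1 A at node A, the 3-node admittance system at A, C, D solves to V_A = Z_AB = 63.97 + j519.2 Ω = 523.2∠83.0° Ω.
Step 4 — Source phasor: V = 30.1∠30.0° V = 26.07 + j15.05 V.
Step 5 — Current: I = V / Z = 0.03464 - j0.04593 A = 0.05753∠-53.0° A.
Step 6 — Complex power: S = V·I* = 0.2118 + j1.719 VA.
Step 7 — Real power: P = Re(S) = 0.2118 W.
Step 8 — Reactive power: Q = Im(S) = 1.719 VAR.
Step 9 — Apparent power: |S| = 1.732 VA.
Step 10 — Power factor: PF = P/|S| = 0.1223 (lagging).

(a) P = 0.2118 W  (b) Q = 1.719 VAR  (c) S = 1.732 VA  (d) PF = 0.1223 (lagging)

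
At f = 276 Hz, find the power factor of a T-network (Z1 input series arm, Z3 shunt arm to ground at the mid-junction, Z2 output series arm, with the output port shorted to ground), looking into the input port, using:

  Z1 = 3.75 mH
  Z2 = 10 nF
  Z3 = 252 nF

Step 1 — Angular frequency: ω = 2π·f = 2π·276 = 1734 rad/s.
Step 2 — Component impedances:
  Z1: Z = jωL = j·1734·0.00375 = 0 + j6.503 Ω
  Z2: Z = 1/(jωC) = -j/(ω·C) = 0 - j5.766e+04 Ω
  Z3: Z = 1/(jωC) = -j/(ω·C) = 0 - j2288 Ω
Step 3 — With the output port shorted to ground, the output series arm Z2 runs from the junction to ground; the shunt arm Z3 also runs from the junction to ground. They appear in parallel: Z3 || Z2 = 0 - j2201 Ω.
Step 4 — Series with input arm Z1: Z_in = Z1 + (Z3 || Z2) = 0 - j2194 Ω = 2194∠-90.0° Ω.
Step 5 — Power factor: PF = cos(φ) = Re(Z)/|Z| = 0/2194 = 0.
Step 6 — Type: Im(Z) = -2194 ⇒ leading (phase φ = -90.0°).

PF = 0 (leading, φ = -90.0°)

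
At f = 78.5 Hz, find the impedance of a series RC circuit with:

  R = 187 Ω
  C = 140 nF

Step 1 — Angular frequency: ω = 2π·f = 2π·78.5 = 493.2 rad/s.
Step 2 — Component impedances:
  R: Z = R = 187 Ω
  C: Z = 1/(jωC) = -j/(ω·C) = 0 - j1.448e+04 Ω
Step 3 — Series combination: Z_total = R + C = 187 - j1.448e+04 Ω = 1.448e+04∠-89.3° Ω.

Z = 187 - j1.448e+04 Ω = 1.448e+04∠-89.3° Ω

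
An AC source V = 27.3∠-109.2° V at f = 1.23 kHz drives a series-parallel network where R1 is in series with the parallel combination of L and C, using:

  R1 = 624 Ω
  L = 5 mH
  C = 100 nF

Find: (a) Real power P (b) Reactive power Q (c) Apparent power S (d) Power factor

Step 1 — Angular frequency: ω = 2π·f = 2π·1230 = 7728 rad/s.
Step 2 — Component impedances:
  R1: Z = R = 624 Ω
  L: Z = jωL = j·7728·0.005 = 0 + j38.64 Ω
  C: Z = 1/(jωC) = -j/(ω·C) = 0 - j1294 Ω
Step 3 — Parallel branch: L || C = 1/(1/L + 1/C) = 0 + j39.83 Ω.
Step 4 — Series with R1: Z_total = R1 + (L || C) = 624 + j39.83 Ω = 625.3∠3.7° Ω.
Step 5 — Source phasor: V = 27.3∠-109.2° V = -8.978 - j25.78 V.
Step 6 — Current: I = V / Z = -0.01696 - j0.04023 A = 0.04366∠-112.9° A.
Step 7 — Complex power: S = V·I* = 1.19 + j0.07593 VA.
Step 8 — Real power: P = Re(S) = 1.19 W.
Step 9 — Reactive power: Q = Im(S) = 0.07593 VAR.
Step 10 — Apparent power: |S| = 1.192 VA.
Step 11 — Power factor: PF = P/|S| = 0.998 (lagging).

(a) P = 1.19 W  (b) Q = 0.07593 VAR  (c) S = 1.192 VA  (d) PF = 0.998 (lagging)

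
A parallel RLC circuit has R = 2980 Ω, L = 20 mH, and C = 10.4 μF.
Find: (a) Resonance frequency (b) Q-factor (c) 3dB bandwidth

Step 1 — Resonance: ω₀ = 1/√(LC) = 1/√(0.02·1.04e-05) = 2193 rad/s.
Step 2 — f₀ = ω₀/(2π) = 349 Hz.
Step 3 — Parallel Q: Q = R/(ω₀L) = 2980/(2193·0.02) = 67.95.
Step 4 — Bandwidth: Δω = ω₀/Q = 32.27 rad/s; BW = Δω/(2π) = 5.135 Hz.

(a) f₀ = 349 Hz  (b) Q = 67.95  (c) BW = 5.135 Hz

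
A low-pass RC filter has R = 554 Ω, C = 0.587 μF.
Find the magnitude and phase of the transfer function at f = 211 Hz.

Step 1 — Angular frequency: ω = 2π·211 = 1326 rad/s.
Step 2 — Transfer function: H(jω) = 1/(1 + jωRC).
Step 3 — Denominator: 1 + jωRC = 1 + j·1326·554·5.87e-07 = 1 + j0.4311.
Step 4 — H = 0.8433 - j0.3636.
Step 5 — Magnitude: |H| = 0.9183 (-0.7 dB); phase: φ = -23.3°.

|H| = 0.9183 (-0.7 dB), φ = -23.3°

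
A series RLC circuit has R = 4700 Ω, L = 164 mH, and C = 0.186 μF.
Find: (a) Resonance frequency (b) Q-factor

Step 1 — Resonance condition Im(Z)=0 gives ω₀ = 1/√(LC).
Step 2 — ω₀ = 1/√(0.164·1.86e-07) = 5726 rad/s.
Step 3 — f₀ = ω₀/(2π) = 911.3 Hz.
Step 4 — Series Q: Q = ω₀L/R = 5726·0.164/4700 = 0.1998.

(a) f₀ = 911.3 Hz  (b) Q = 0.1998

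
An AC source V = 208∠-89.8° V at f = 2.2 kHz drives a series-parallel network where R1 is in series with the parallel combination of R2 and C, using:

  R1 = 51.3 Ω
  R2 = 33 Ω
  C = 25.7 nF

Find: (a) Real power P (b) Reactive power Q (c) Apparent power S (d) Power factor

Step 1 — Angular frequency: ω = 2π·f = 2π·2200 = 1.382e+04 rad/s.
Step 2 — Component impedances:
  R1: Z = R = 51.3 Ω
  R2: Z = R = 33 Ω
  C: Z = 1/(jωC) = -j/(ω·C) = 0 - j2815 Ω
Step 3 — Parallel branch: R2 || C = 1/(1/R2 + 1/C) = 33 - j0.3868 Ω.
Step 4 — Series with R1: Z_total = R1 + (R2 || C) = 84.3 - j0.3868 Ω = 84.3∠-0.3° Ω.
Step 5 — Source phasor: V = 208∠-89.8° V = 0.7261 - j208 V.
Step 6 — Current: I = V / Z = 0.01994 - j2.467 A = 2.467∠-89.5° A.
Step 7 — Complex power: S = V·I* = 513.2 - j2.355 VA.
Step 8 — Real power: P = Re(S) = 513.2 W.
Step 9 — Reactive power: Q = Im(S) = -2.355 VAR.
Step 10 — Apparent power: |S| = 513.2 VA.
Step 11 — Power factor: PF = P/|S| = 1 (leading).

(a) P = 513.2 W  (b) Q = -2.355 VAR  (c) S = 513.2 VA  (d) PF = 1 (leading)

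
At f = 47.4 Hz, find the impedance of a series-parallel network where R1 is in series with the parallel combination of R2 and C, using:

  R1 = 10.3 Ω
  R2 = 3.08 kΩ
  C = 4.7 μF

Step 1 — Angular frequency: ω = 2π·f = 2π·47.4 = 297.8 rad/s.
Step 2 — Component impedances:
  R1: Z = R = 10.3 Ω
  R2: Z = R = 3080 Ω
  C: Z = 1/(jωC) = -j/(ω·C) = 0 - j714.4 Ω
Step 3 — Parallel branch: R2 || C = 1/(1/R2 + 1/C) = 157.2 - j677.9 Ω.
Step 4 — Series with R1: Z_total = R1 + (R2 || C) = 167.5 - j677.9 Ω = 698.3∠-76.1° Ω.

Z = 167.5 - j677.9 Ω = 698.3∠-76.1° Ω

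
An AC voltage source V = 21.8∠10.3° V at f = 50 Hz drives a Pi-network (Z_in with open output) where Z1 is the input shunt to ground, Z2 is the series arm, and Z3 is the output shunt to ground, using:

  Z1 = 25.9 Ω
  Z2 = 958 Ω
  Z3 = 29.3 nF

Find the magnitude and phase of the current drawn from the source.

Step 1 — Angular frequency: ω = 2π·f = 2π·50 = 314.2 rad/s.
Step 2 — Component impedances:
  Z1: Z = R = 25.9 Ω
  Z2: Z = R = 958 Ω
  Z3: Z = 1/(jωC) = -j/(ω·C) = 0 - j1.086e+05 Ω
Step 3 — With open output, the series arm Z2 and the output shunt Z3 appear in series to ground: Z2 + Z3 = 958 - j1.086e+05 Ω.
Step 4 — Parallel with input shunt Z1: Z_in = Z1 || (Z2 + Z3) = 25.9 - j0.006174 Ω = 25.9∠-0.0° Ω.
Step 5 — Source phasor: V = 21.8∠10.3° V = 21.45 + j3.898 V.
Step 6 — Ohm's law: I = V / Z_total = (21.45 + j3.898) / (25.9 - j0.006174) = 0.8281 + j0.1507 A.
Step 7 — Convert to polar: |I| = 0.8417 A, ∠I = 10.3°.

I = 0.8417∠10.3° A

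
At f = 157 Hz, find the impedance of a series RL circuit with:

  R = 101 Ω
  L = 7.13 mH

Step 1 — Angular frequency: ω = 2π·f = 2π·157 = 986.5 rad/s.
Step 2 — Component impedances:
  R: Z = R = 101 Ω
  L: Z = jωL = j·986.5·0.00713 = 0 + j7.033 Ω
Step 3 — Series combination: Z_total = R + L = 101 + j7.033 Ω = 101.2∠4.0° Ω.

Z = 101 + j7.033 Ω = 101.2∠4.0° Ω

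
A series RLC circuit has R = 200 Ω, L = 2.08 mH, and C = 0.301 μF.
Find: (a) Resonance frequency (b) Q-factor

Step 1 — Resonance condition Im(Z)=0 gives ω₀ = 1/√(LC).
Step 2 — ω₀ = 1/√(0.00208·3.01e-07) = 3.997e+04 rad/s.
Step 3 — f₀ = ω₀/(2π) = 6361 Hz.
Step 4 — Series Q: Q = ω₀L/R = 3.997e+04·0.00208/200 = 0.4156.

(a) f₀ = 6361 Hz  (b) Q = 0.4156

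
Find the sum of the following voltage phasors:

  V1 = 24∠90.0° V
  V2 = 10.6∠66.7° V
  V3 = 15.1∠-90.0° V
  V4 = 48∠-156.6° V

Step 1 — Convert each phasor to rectangular form:
  V1 = 24·(cos(90.0°) + j·sin(90.0°)) = 0 + j24 V
  V2 = 10.6·(cos(66.7°) + j·sin(66.7°)) = 4.193 + j9.736 V
  V3 = 15.1·(cos(-90.0°) + j·sin(-90.0°)) = 0 - j15.1 V
  V4 = 48·(cos(-156.6°) + j·sin(-156.6°)) = -44.05 - j19.06 V
Step 2 — Sum components: V_total = -39.86 - j0.4276 V.
Step 3 — Convert to polar: |V_total| = 39.86 V, ∠V_total = -179.4°.

V_total = 39.86∠-179.4° V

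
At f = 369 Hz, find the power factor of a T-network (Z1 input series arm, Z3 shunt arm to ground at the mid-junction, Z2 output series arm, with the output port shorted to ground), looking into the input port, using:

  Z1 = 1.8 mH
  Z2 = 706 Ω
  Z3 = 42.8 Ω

Step 1 — Angular frequency: ω = 2π·f = 2π·369 = 2318 rad/s.
Step 2 — Component impedances:
  Z1: Z = jωL = j·2318·0.0018 = 0 + j4.173 Ω
  Z2: Z = R = 706 Ω
  Z3: Z = R = 42.8 Ω
Step 3 — With the output port shorted to ground, the output series arm Z2 runs from the junction to ground; the shunt arm Z3 also runs from the junction to ground. They appear in parallel: Z3 || Z2 = 40.35 Ω.
Step 4 — Series with input arm Z1: Z_in = Z1 + (Z3 || Z2) = 40.35 + j4.173 Ω = 40.57∠5.9° Ω.
Step 5 — Power factor: PF = cos(φ) = Re(Z)/|Z| = 40.354/40.569 = 0.9947.
Step 6 — Type: Im(Z) = 4.173 ⇒ lagging (phase φ = 5.9°).

PF = 0.9947 (lagging, φ = 5.9°)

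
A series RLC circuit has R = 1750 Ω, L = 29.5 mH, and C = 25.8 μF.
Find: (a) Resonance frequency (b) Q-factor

Step 1 — Resonance condition Im(Z)=0 gives ω₀ = 1/√(LC).
Step 2 — ω₀ = 1/√(0.0295·2.58e-05) = 1146 rad/s.
Step 3 — f₀ = ω₀/(2π) = 182.4 Hz.
Step 4 — Series Q: Q = ω₀L/R = 1146·0.0295/1750 = 0.01932.

(a) f₀ = 182.4 Hz  (b) Q = 0.01932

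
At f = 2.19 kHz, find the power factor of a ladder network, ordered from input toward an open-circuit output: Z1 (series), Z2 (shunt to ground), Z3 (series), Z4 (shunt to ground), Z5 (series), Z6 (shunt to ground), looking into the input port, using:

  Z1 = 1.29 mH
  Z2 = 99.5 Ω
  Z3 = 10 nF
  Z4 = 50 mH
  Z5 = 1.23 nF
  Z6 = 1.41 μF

Step 1 — Angular frequency: ω = 2π·f = 2π·2190 = 1.376e+04 rad/s.
Step 2 — Component impedances:
  Z1: Z = jωL = j·1.376e+04·0.00129 = 0 + j17.75 Ω
  Z2: Z = R = 99.5 Ω
  Z3: Z = 1/(jωC) = -j/(ω·C) = 0 - j7267 Ω
  Z4: Z = jωL = j·1.376e+04·0.05 = 0 + j688 Ω
  Z5: Z = 1/(jωC) = -j/(ω·C) = 0 - j5.908e+04 Ω
  Z6: Z = 1/(jωC) = -j/(ω·C) = 0 - j51.54 Ω
Step 3 — Ladder network (open output): work backward from the far end, alternating series and parallel combinations. Z_in = 99.48 + j16.24 Ω = 100.8∠9.3° Ω.
Step 4 — Power factor: PF = cos(φ) = Re(Z)/|Z| = 99.48/100.8 = 0.9869.
Step 5 — Type: Im(Z) = 16.24 ⇒ lagging (phase φ = 9.3°).

PF = 0.9869 (lagging, φ = 9.3°)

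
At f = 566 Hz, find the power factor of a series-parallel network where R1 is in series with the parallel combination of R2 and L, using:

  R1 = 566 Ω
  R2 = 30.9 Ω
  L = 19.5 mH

Step 1 — Angular frequency: ω = 2π·f = 2π·566 = 3556 rad/s.
Step 2 — Component impedances:
  R1: Z = R = 566 Ω
  R2: Z = R = 30.9 Ω
  L: Z = jωL = j·3556·0.0195 = 0 + j69.35 Ω
Step 3 — Parallel branch: R2 || L = 1/(1/R2 + 1/L) = 25.78 + j11.49 Ω.
Step 4 — Series with R1: Z_total = R1 + (R2 || L) = 591.8 + j11.49 Ω = 591.9∠1.1° Ω.
Step 5 — Power factor: PF = cos(φ) = Re(Z)/|Z| = 591.8/591.9 = 0.9998.
Step 6 — Type: Im(Z) = 11.49 ⇒ lagging (phase φ = 1.1°).

PF = 0.9998 (lagging, φ = 1.1°)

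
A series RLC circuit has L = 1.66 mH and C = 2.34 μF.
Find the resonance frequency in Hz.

Step 1 — Resonance condition Im(Z)=0 gives ω₀ = 1/√(LC).
Step 2 — ω₀ = 1/√(0.00166·2.34e-06) = 1.604e+04 rad/s.
Step 3 — f₀ = ω₀/(2π) = 2554 Hz.

f₀ = 2554 Hz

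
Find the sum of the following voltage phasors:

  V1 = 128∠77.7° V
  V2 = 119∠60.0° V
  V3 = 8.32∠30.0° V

Step 1 — Convert each phasor to rectangular form:
  V1 = 128·(cos(77.7°) + j·sin(77.7°)) = 27.27 + j125.1 V
  V2 = 119·(cos(60.0°) + j·sin(60.0°)) = 59.5 + j103.1 V
  V3 = 8.32·(cos(30.0°) + j·sin(30.0°)) = 7.205 + j4.16 V
Step 2 — Sum components: V_total = 93.97 + j232.3 V.
Step 3 — Convert to polar: |V_total| = 250.6 V, ∠V_total = 68.0°.

V_total = 250.6∠68.0° V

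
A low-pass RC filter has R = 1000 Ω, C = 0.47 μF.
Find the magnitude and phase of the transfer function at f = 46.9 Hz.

Step 1 — Angular frequency: ω = 2π·46.9 = 294.7 rad/s.
Step 2 — Transfer function: H(jω) = 1/(1 + jωRC).
Step 3 — Denominator: 1 + jωRC = 1 + j·294.7·1000·4.7e-07 = 1 + j0.1385.
Step 4 — H = 0.9812 - j0.1359.
Step 5 — Magnitude: |H| = 0.9905 (-0.1 dB); phase: φ = -7.9°.

|H| = 0.9905 (-0.1 dB), φ = -7.9°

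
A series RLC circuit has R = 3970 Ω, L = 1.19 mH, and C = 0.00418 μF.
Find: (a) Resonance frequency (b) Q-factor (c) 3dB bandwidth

Step 1 — Resonance: ω₀ = 1/√(LC) = 1/√(0.00119·4.18e-09) = 4.484e+05 rad/s.
Step 2 — f₀ = ω₀/(2π) = 7.136e+04 Hz.
Step 3 — Series Q: Q = ω₀L/R = 4.484e+05·0.00119/3970 = 0.1344.
Step 4 — Bandwidth: Δω = ω₀/Q = 3.336e+06 rad/s; BW = Δω/(2π) = 5.31e+05 Hz.

(a) f₀ = 7.136e+04 Hz  (b) Q = 0.1344  (c) BW = 5.31e+05 Hz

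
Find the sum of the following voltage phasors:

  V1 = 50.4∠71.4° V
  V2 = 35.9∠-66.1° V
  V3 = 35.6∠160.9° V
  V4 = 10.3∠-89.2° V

Step 1 — Convert each phasor to rectangular form:
  V1 = 50.4·(cos(71.4°) + j·sin(71.4°)) = 16.08 + j47.77 V
  V2 = 35.9·(cos(-66.1°) + j·sin(-66.1°)) = 14.54 - j32.82 V
  V3 = 35.6·(cos(160.9°) + j·sin(160.9°)) = -33.64 + j11.65 V
  V4 = 10.3·(cos(-89.2°) + j·sin(-89.2°)) = 0.1438 - j10.3 V
Step 2 — Sum components: V_total = -2.876 + j16.3 V.
Step 3 — Convert to polar: |V_total| = 16.55 V, ∠V_total = 100.0°.

V_total = 16.55∠100.0° V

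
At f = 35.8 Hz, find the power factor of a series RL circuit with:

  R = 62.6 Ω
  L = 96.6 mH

Step 1 — Angular frequency: ω = 2π·f = 2π·35.8 = 224.9 rad/s.
Step 2 — Component impedances:
  R: Z = R = 62.6 Ω
  L: Z = jωL = j·224.9·0.0966 = 0 + j21.73 Ω
Step 3 — Series combination: Z_total = R + L = 62.6 + j21.73 Ω = 66.26∠19.1° Ω.
Step 4 — Power factor: PF = cos(φ) = Re(Z)/|Z| = 62.6/66.264 = 0.9447.
Step 5 — Type: Im(Z) = 21.73 ⇒ lagging (phase φ = 19.1°).

PF = 0.9447 (lagging, φ = 19.1°)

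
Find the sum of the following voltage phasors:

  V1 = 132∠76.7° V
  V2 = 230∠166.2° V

Step 1 — Convert each phasor to rectangular form:
  V1 = 132·(cos(76.7°) + j·sin(76.7°)) = 30.37 + j128.5 V
  V2 = 230·(cos(166.2°) + j·sin(166.2°)) = -223.4 + j54.86 V
Step 2 — Sum components: V_total = -193 + j183.3 V.
Step 3 — Convert to polar: |V_total| = 266.2 V, ∠V_total = 136.5°.

V_total = 266.2∠136.5° V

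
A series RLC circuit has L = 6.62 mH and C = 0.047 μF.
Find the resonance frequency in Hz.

Step 1 — Resonance condition Im(Z)=0 gives ω₀ = 1/√(LC).
Step 2 — ω₀ = 1/√(0.00662·4.7e-08) = 5.669e+04 rad/s.
Step 3 — f₀ = ω₀/(2π) = 9023 Hz.

f₀ = 9023 Hz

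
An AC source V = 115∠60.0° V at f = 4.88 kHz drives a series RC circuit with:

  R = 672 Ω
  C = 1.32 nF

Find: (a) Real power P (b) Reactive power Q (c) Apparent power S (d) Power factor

Step 1 — Angular frequency: ω = 2π·f = 2π·4880 = 3.066e+04 rad/s.
Step 2 — Component impedances:
  R: Z = R = 672 Ω
  C: Z = 1/(jωC) = -j/(ω·C) = 0 - j2.471e+04 Ω
Step 3 — Series combination: Z_total = R + C = 672 - j2.471e+04 Ω = 2.472e+04∠-88.4° Ω.
Step 4 — Source phasor: V = 115∠60.0° V = 57.5 + j99.59 V.
Step 5 — Current: I = V / Z = -0.003965 + j0.002435 A = 0.004653∠148.4° A.
Step 6 — Complex power: S = V·I* = 0.01455 - j0.5349 VA.
Step 7 — Real power: P = Re(S) = 0.01455 W.
Step 8 — Reactive power: Q = Im(S) = -0.5349 VAR.
Step 9 — Apparent power: |S| = 0.5351 VA.
Step 10 — Power factor: PF = P/|S| = 0.02719 (leading).

(a) P = 0.01455 W  (b) Q = -0.5349 VAR  (c) S = 0.5351 VA  (d) PF = 0.02719 (leading)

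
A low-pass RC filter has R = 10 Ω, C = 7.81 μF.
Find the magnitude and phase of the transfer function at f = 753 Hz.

Step 1 — Angular frequency: ω = 2π·753 = 4731 rad/s.
Step 2 — Transfer function: H(jω) = 1/(1 + jωRC).
Step 3 — Denominator: 1 + jωRC = 1 + j·4731·10·7.81e-06 = 1 + j0.3695.
Step 4 — H = 0.8799 - j0.3251.
Step 5 — Magnitude: |H| = 0.938 (-0.6 dB); phase: φ = -20.3°.

|H| = 0.938 (-0.6 dB), φ = -20.3°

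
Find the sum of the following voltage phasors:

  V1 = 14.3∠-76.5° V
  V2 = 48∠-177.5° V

Step 1 — Convert each phasor to rectangular form:
  V1 = 14.3·(cos(-76.5°) + j·sin(-76.5°)) = 3.338 - j13.9 V
  V2 = 48·(cos(-177.5°) + j·sin(-177.5°)) = -47.95 - j2.094 V
Step 2 — Sum components: V_total = -44.62 - j16 V.
Step 3 — Convert to polar: |V_total| = 47.4 V, ∠V_total = -160.3°.

V_total = 47.4∠-160.3° V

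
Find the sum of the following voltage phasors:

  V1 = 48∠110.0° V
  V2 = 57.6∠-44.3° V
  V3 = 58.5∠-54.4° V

Step 1 — Convert each phasor to rectangular form:
  V1 = 48·(cos(110.0°) + j·sin(110.0°)) = -16.42 + j45.11 V
  V2 = 57.6·(cos(-44.3°) + j·sin(-44.3°)) = 41.22 - j40.23 V
  V3 = 58.5·(cos(-54.4°) + j·sin(-54.4°)) = 34.05 - j47.57 V
Step 2 — Sum components: V_total = 58.86 - j42.69 V.
Step 3 — Convert to polar: |V_total| = 72.71 V, ∠V_total = -36.0°.

V_total = 72.71∠-36.0° V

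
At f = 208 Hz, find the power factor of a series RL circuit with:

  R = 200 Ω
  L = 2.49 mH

Step 1 — Angular frequency: ω = 2π·f = 2π·208 = 1307 rad/s.
Step 2 — Component impedances:
  R: Z = R = 200 Ω
  L: Z = jωL = j·1307·0.00249 = 0 + j3.254 Ω
Step 3 — Series combination: Z_total = R + L = 200 + j3.254 Ω = 200∠0.9° Ω.
Step 4 — Power factor: PF = cos(φ) = Re(Z)/|Z| = 200/200.03 = 0.9999.
Step 5 — Type: Im(Z) = 3.254 ⇒ lagging (phase φ = 0.9°).

PF = 0.9999 (lagging, φ = 0.9°)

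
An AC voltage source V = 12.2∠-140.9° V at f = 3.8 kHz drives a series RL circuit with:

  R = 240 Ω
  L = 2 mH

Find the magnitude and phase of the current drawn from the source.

Step 1 — Angular frequency: ω = 2π·f = 2π·3800 = 2.388e+04 rad/s.
Step 2 — Component impedances:
  R: Z = R = 240 Ω
  L: Z = jωL = j·2.388e+04·0.002 = 0 + j47.75 Ω
Step 3 — Series combination: Z_total = R + L = 240 + j47.75 Ω = 244.7∠11.3° Ω.
Step 4 — Source phasor: V = 12.2∠-140.9° V = -9.468 - j7.694 V.
Step 5 — Ohm's law: I = V / Z_total = (-9.468 - j7.694) / (240 + j47.75) = -0.04408 - j0.02329 A.
Step 6 — Convert to polar: |I| = 0.04986 A, ∠I = -152.2°.

I = 0.04986∠-152.2° A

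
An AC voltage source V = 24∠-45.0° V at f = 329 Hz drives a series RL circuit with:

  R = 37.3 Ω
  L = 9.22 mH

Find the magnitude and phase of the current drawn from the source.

Step 1 — Angular frequency: ω = 2π·f = 2π·329 = 2067 rad/s.
Step 2 — Component impedances:
  R: Z = R = 37.3 Ω
  L: Z = jωL = j·2067·0.00922 = 0 + j19.06 Ω
Step 3 — Series combination: Z_total = R + L = 37.3 + j19.06 Ω = 41.89∠27.1° Ω.
Step 4 — Source phasor: V = 24∠-45.0° V = 16.97 - j16.97 V.
Step 5 — Ohm's law: I = V / Z_total = (16.97 - j16.97) / (37.3 + j19.06) = 0.1764 - j0.5451 A.
Step 6 — Convert to polar: |I| = 0.573 A, ∠I = -72.1°.

I = 0.573∠-72.1° A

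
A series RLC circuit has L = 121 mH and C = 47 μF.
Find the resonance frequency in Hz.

Step 1 — Resonance condition Im(Z)=0 gives ω₀ = 1/√(LC).
Step 2 — ω₀ = 1/√(0.121·4.7e-05) = 419.3 rad/s.
Step 3 — f₀ = ω₀/(2π) = 66.74 Hz.

f₀ = 66.74 Hz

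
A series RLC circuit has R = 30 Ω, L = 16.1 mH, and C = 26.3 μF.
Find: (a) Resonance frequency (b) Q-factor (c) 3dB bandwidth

Step 1 — Resonance: ω₀ = 1/√(LC) = 1/√(0.0161·2.63e-05) = 1537 rad/s.
Step 2 — f₀ = ω₀/(2π) = 244.6 Hz.
Step 3 — Series Q: Q = ω₀L/R = 1537·0.0161/30 = 0.8247.
Step 4 — Bandwidth: Δω = ω₀/Q = 1863 rad/s; BW = Δω/(2π) = 296.6 Hz.

(a) f₀ = 244.6 Hz  (b) Q = 0.8247  (c) BW = 296.6 Hz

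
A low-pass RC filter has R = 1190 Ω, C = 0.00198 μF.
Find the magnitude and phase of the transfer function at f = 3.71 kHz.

Step 1 — Angular frequency: ω = 2π·3710 = 2.331e+04 rad/s.
Step 2 — Transfer function: H(jω) = 1/(1 + jωRC).
Step 3 — Denominator: 1 + jωRC = 1 + j·2.331e+04·1190·1.98e-09 = 1 + j0.05492.
Step 4 — H = 0.997 - j0.05476.
Step 5 — Magnitude: |H| = 0.9985 (-0.0 dB); phase: φ = -3.1°.

|H| = 0.9985 (-0.0 dB), φ = -3.1°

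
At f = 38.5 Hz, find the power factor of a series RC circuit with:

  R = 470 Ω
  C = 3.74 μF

Step 1 — Angular frequency: ω = 2π·f = 2π·38.5 = 241.9 rad/s.
Step 2 — Component impedances:
  R: Z = R = 470 Ω
  C: Z = 1/(jωC) = -j/(ω·C) = 0 - j1105 Ω
Step 3 — Series combination: Z_total = R + C = 470 - j1105 Ω = 1201∠-67.0° Ω.
Step 4 — Power factor: PF = cos(φ) = Re(Z)/|Z| = 470/1201 = 0.3913.
Step 5 — Type: Im(Z) = -1105 ⇒ leading (phase φ = -67.0°).

PF = 0.3913 (leading, φ = -67.0°)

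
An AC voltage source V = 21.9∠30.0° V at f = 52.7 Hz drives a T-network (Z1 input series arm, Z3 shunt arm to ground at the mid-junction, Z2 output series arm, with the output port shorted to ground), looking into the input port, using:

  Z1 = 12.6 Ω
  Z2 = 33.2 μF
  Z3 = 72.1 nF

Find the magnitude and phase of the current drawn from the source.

Step 1 — Angular frequency: ω = 2π·f = 2π·52.7 = 331.1 rad/s.
Step 2 — Component impedances:
  Z1: Z = R = 12.6 Ω
  Z2: Z = 1/(jωC) = -j/(ω·C) = 0 - j90.96 Ω
  Z3: Z = 1/(jωC) = -j/(ω·C) = 0 - j4.189e+04 Ω
Step 3 — With the output port shorted to ground, the output series arm Z2 runs from the junction to ground; the shunt arm Z3 also runs from the junction to ground. They appear in parallel: Z3 || Z2 = 0 - j90.77 Ω.
Step 4 — Series with input arm Z1: Z_in = Z1 + (Z3 || Z2) = 12.6 - j90.77 Ω = 91.64∠-82.1° Ω.
Step 5 — Source phasor: V = 21.9∠30.0° V = 18.97 + j10.95 V.
Step 6 — Ohm's law: I = V / Z_total = (18.97 + j10.95) / (12.6 - j90.77) = -0.0899 + j0.2214 A.
Step 7 — Convert to polar: |I| = 0.239 A, ∠I = 112.1°.

I = 0.239∠112.1° A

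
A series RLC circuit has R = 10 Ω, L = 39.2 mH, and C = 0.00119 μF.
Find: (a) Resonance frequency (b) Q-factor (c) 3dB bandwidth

Step 1 — Resonance: ω₀ = 1/√(LC) = 1/√(0.0392·1.19e-09) = 1.464e+05 rad/s.
Step 2 — f₀ = ω₀/(2π) = 2.33e+04 Hz.
Step 3 — Series Q: Q = ω₀L/R = 1.464e+05·0.0392/10 = 573.9.
Step 4 — Bandwidth: Δω = ω₀/Q = 255.1 rad/s; BW = Δω/(2π) = 40.6 Hz.

(a) f₀ = 2.33e+04 Hz  (b) Q = 573.9  (c) BW = 40.6 Hz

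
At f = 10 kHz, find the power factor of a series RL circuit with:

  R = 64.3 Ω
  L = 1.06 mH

Step 1 — Angular frequency: ω = 2π·f = 2π·1e+04 = 6.283e+04 rad/s.
Step 2 — Component impedances:
  R: Z = R = 64.3 Ω
  L: Z = jωL = j·6.283e+04·0.00106 = 0 + j66.6 Ω
Step 3 — Series combination: Z_total = R + L = 64.3 + j66.6 Ω = 92.58∠46.0° Ω.
Step 4 — Power factor: PF = cos(φ) = Re(Z)/|Z| = 64.3/92.576 = 0.6946.
Step 5 — Type: Im(Z) = 66.6 ⇒ lagging (phase φ = 46.0°).

PF = 0.6946 (lagging, φ = 46.0°)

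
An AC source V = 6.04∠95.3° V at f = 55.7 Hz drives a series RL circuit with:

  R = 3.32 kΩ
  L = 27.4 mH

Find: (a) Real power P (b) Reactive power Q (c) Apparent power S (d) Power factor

Step 1 — Angular frequency: ω = 2π·f = 2π·55.7 = 350 rad/s.
Step 2 — Component impedances:
  R: Z = R = 3320 Ω
  L: Z = jωL = j·350·0.0274 = 0 + j9.589 Ω
Step 3 — Series combination: Z_total = R + L = 3320 + j9.589 Ω = 3320∠0.2° Ω.
Step 4 — Source phasor: V = 6.04∠95.3° V = -0.5579 + j6.014 V.
Step 5 — Current: I = V / Z = -0.0001628 + j0.001812 A = 0.001819∠95.1° A.
Step 6 — Complex power: S = V·I* = 0.01099 + j3.174e-05 VA.
Step 7 — Real power: P = Re(S) = 0.01099 W.
Step 8 — Reactive power: Q = Im(S) = 3.174e-05 VAR.
Step 9 — Apparent power: |S| = 0.01099 VA.
Step 10 — Power factor: PF = P/|S| = 1 (lagging).

(a) P = 0.01099 W  (b) Q = 3.174e-05 VAR  (c) S = 0.01099 VA  (d) PF = 1 (lagging)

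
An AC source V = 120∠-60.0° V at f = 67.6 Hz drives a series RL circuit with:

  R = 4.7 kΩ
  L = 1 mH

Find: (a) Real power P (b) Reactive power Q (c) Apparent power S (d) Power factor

Step 1 — Angular frequency: ω = 2π·f = 2π·67.6 = 424.7 rad/s.
Step 2 — Component impedances:
  R: Z = R = 4700 Ω
  L: Z = jωL = j·424.7·0.001 = 0 + j0.4247 Ω
Step 3 — Series combination: Z_total = R + L = 4700 + j0.4247 Ω = 4700∠0.0° Ω.
Step 4 — Source phasor: V = 120∠-60.0° V = 60 - j103.9 V.
Step 5 — Current: I = V / Z = 0.01276 - j0.02211 A = 0.02553∠-60.0° A.
Step 6 — Complex power: S = V·I* = 3.064 + j0.0002769 VA.
Step 7 — Real power: P = Re(S) = 3.064 W.
Step 8 — Reactive power: Q = Im(S) = 0.0002769 VAR.
Step 9 — Apparent power: |S| = 3.064 VA.
Step 10 — Power factor: PF = P/|S| = 1 (lagging).

(a) P = 3.064 W  (b) Q = 0.0002769 VAR  (c) S = 3.064 VA  (d) PF = 1 (lagging)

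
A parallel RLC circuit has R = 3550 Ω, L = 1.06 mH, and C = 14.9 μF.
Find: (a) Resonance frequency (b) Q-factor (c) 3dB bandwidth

Step 1 — Resonance: ω₀ = 1/√(LC) = 1/√(0.00106·1.49e-05) = 7957 rad/s.
Step 2 — f₀ = ω₀/(2π) = 1266 Hz.
Step 3 — Parallel Q: Q = R/(ω₀L) = 3550/(7957·0.00106) = 420.9.
Step 4 — Bandwidth: Δω = ω₀/Q = 18.91 rad/s; BW = Δω/(2π) = 3.009 Hz.

(a) f₀ = 1266 Hz  (b) Q = 420.9  (c) BW = 3.009 Hz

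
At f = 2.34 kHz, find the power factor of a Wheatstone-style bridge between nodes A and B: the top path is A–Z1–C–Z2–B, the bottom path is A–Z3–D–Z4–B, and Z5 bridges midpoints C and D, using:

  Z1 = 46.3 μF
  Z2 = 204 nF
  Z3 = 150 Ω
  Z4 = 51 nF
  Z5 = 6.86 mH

Step 1 — Angular frequency: ω = 2π·f = 2π·2340 = 1.47e+04 rad/s.
Step 2 — Component impedances:
  Z1: Z = 1/(jωC) = -j/(ω·C) = 0 - j1.469 Ω
  Z2: Z = 1/(jωC) = -j/(ω·C) = 0 - j333.4 Ω
  Z3: Z = R = 150 Ω
  Z4: Z = 1/(jωC) = -j/(ω·C) = 0 - j1334 Ω
  Z5: Z = jωL = j·1.47e+04·0.00686 = 0 + j100.9 Ω
Step 3 — Bridge requires nodal analysis (the Z5 bridge couples midpoints C and D, so the two paths cannot be reduced to a simple series/parallel combination). Setting node B to ground and injecting 1 A at node A, the 3-node admittance system at A, C, D solves to V_A = Z_AB = 1.78 - j265.2 Ω = 265.2∠-89.6° Ω.
Step 4 — Power factor: PF = cos(φ) = Re(Z)/|Z| = 1.78016/265.163 = 0.006713.
Step 5 — Type: Im(Z) = -265.2 ⇒ leading (phase φ = -89.6°).

PF = 0.006713 (leading, φ = -89.6°)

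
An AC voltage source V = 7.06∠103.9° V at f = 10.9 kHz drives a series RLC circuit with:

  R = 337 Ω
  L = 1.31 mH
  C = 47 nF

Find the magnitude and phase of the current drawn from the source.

Step 1 — Angular frequency: ω = 2π·f = 2π·1.09e+04 = 6.849e+04 rad/s.
Step 2 — Component impedances:
  R: Z = R = 337 Ω
  L: Z = jωL = j·6.849e+04·0.00131 = 0 + j89.72 Ω
  C: Z = 1/(jωC) = -j/(ω·C) = 0 - j310.7 Ω
Step 3 — Series combination: Z_total = R + L + C = 337 - j220.9 Ω = 403∠-33.3° Ω.
Step 4 — Source phasor: V = 7.06∠103.9° V = -1.696 + j6.853 V.
Step 5 — Ohm's law: I = V / Z_total = (-1.696 + j6.853) / (337 - j220.9) = -0.01284 + j0.01191 A.
Step 6 — Convert to polar: |I| = 0.01752 A, ∠I = 137.2°.

I = 0.01752∠137.2° A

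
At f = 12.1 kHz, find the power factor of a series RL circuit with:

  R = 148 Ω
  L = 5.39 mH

Step 1 — Angular frequency: ω = 2π·f = 2π·1.21e+04 = 7.603e+04 rad/s.
Step 2 — Component impedances:
  R: Z = R = 148 Ω
  L: Z = jωL = j·7.603e+04·0.00539 = 0 + j409.8 Ω
Step 3 — Series combination: Z_total = R + L = 148 + j409.8 Ω = 435.7∠70.1° Ω.
Step 4 — Power factor: PF = cos(φ) = Re(Z)/|Z| = 148/435.7 = 0.3397.
Step 5 — Type: Im(Z) = 409.8 ⇒ lagging (phase φ = 70.1°).

PF = 0.3397 (lagging, φ = 70.1°)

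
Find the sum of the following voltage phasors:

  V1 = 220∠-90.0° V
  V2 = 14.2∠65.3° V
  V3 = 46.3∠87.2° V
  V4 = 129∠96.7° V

Step 1 — Convert each phasor to rectangular form:
  V1 = 220·(cos(-90.0°) + j·sin(-90.0°)) = 0 - j220 V
  V2 = 14.2·(cos(65.3°) + j·sin(65.3°)) = 5.934 + j12.9 V
  V3 = 46.3·(cos(87.2°) + j·sin(87.2°)) = 2.262 + j46.24 V
  V4 = 129·(cos(96.7°) + j·sin(96.7°)) = -15.05 + j128.1 V
Step 2 — Sum components: V_total = -6.855 - j32.74 V.
Step 3 — Convert to polar: |V_total| = 33.45 V, ∠V_total = -101.8°.

V_total = 33.45∠-101.8° V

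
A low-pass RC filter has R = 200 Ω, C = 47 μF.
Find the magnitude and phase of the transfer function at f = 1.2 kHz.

Step 1 — Angular frequency: ω = 2π·1200 = 7540 rad/s.
Step 2 — Transfer function: H(jω) = 1/(1 + jωRC).
Step 3 — Denominator: 1 + jωRC = 1 + j·7540·200·4.7e-05 = 1 + j70.87.
Step 4 — H = 0.000199 - j0.01411.
Step 5 — Magnitude: |H| = 0.01411 (-37.0 dB); phase: φ = -89.2°.

|H| = 0.01411 (-37.0 dB), φ = -89.2°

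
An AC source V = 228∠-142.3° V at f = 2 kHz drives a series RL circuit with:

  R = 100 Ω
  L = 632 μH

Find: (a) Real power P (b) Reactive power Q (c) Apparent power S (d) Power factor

Step 1 — Angular frequency: ω = 2π·f = 2π·2000 = 1.257e+04 rad/s.
Step 2 — Component impedances:
  R: Z = R = 100 Ω
  L: Z = jωL = j·1.257e+04·0.000632 = 0 + j7.942 Ω
Step 3 — Series combination: Z_total = R + L = 100 + j7.942 Ω = 100.3∠4.5° Ω.
Step 4 — Source phasor: V = 228∠-142.3° V = -180.4 - j139.4 V.
Step 5 — Current: I = V / Z = -1.903 - j1.243 A = 2.273∠-146.8° A.
Step 6 — Complex power: S = V·I* = 516.6 + j41.03 VA.
Step 7 — Real power: P = Re(S) = 516.6 W.
Step 8 — Reactive power: Q = Im(S) = 41.03 VAR.
Step 9 — Apparent power: |S| = 518.2 VA.
Step 10 — Power factor: PF = P/|S| = 0.9969 (lagging).

(a) P = 516.6 W  (b) Q = 41.03 VAR  (c) S = 518.2 VA  (d) PF = 0.9969 (lagging)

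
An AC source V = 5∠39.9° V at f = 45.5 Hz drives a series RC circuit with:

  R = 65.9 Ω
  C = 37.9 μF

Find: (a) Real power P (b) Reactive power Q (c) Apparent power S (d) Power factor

Step 1 — Angular frequency: ω = 2π·f = 2π·45.5 = 285.9 rad/s.
Step 2 — Component impedances:
  R: Z = R = 65.9 Ω
  C: Z = 1/(jωC) = -j/(ω·C) = 0 - j92.29 Ω
Step 3 — Series combination: Z_total = R + C = 65.9 - j92.29 Ω = 113.4∠-54.5° Ω.
Step 4 — Source phasor: V = 5∠39.9° V = 3.836 + j3.207 V.
Step 5 — Current: I = V / Z = -0.003361 + j0.04396 A = 0.04409∠94.4° A.
Step 6 — Complex power: S = V·I* = 0.1281 - j0.1794 VA.
Step 7 — Real power: P = Re(S) = 0.1281 W.
Step 8 — Reactive power: Q = Im(S) = -0.1794 VAR.
Step 9 — Apparent power: |S| = 0.2204 VA.
Step 10 — Power factor: PF = P/|S| = 0.5811 (leading).

(a) P = 0.1281 W  (b) Q = -0.1794 VAR  (c) S = 0.2204 VA  (d) PF = 0.5811 (leading)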